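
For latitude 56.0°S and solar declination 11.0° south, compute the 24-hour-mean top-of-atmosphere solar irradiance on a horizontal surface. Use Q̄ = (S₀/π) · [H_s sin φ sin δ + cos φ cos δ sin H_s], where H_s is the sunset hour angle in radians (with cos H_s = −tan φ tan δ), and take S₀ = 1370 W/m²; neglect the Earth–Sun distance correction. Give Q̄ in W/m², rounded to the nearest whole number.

358 W/m²

cos H_s = −tan(-56.0°) · tan(-11.0°) = -0.2882, so H_s = arccos(-0.2882) = 106.75°. In radians, H_s = 1.8631.
H_s sin φ sin δ = 1.8631 × -0.8290 × -0.1908 = 0.2947.
cos φ cos δ sin H_s = 0.5592 × 0.9816 × 0.9576 = 0.5256.
Q̄ = (1370/π) × (0.2947 + 0.5256) = 436.08 × 0.8203 = 357.72 W/m².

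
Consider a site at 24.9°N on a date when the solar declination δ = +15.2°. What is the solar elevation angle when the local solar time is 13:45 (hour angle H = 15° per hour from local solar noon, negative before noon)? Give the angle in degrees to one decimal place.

Hour angle H = 15° × (13.75 − 12) = 26.25°.
cos θ_z = sin φ sin δ + cos φ cos δ cos H = (0.4210)(0.2622) + (0.9070)(0.9650)(0.8969) = 0.8954.
θ_z = arccos(0.8954) = 26.44°, so the elevation is 90° − 26.44° = 63.56°.

63.6°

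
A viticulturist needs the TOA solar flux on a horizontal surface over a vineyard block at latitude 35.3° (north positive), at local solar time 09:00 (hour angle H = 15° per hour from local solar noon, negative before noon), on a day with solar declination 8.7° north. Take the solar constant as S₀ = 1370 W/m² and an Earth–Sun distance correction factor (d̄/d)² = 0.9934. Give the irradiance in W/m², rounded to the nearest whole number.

Hour angle H = 15° × (9 − 12) = -45.00°.
cos θ_z = sin φ sin δ + cos φ cos δ cos H = (0.5779)(0.1513) + (0.8161)(0.9885)(0.7071) = 0.6579.
Top-of-atmosphere irradiance = S₀ (d̄/d)² cos θ_z = 1370 × 0.9934 × 0.6579 = 895.37 W/m².

895 W/m²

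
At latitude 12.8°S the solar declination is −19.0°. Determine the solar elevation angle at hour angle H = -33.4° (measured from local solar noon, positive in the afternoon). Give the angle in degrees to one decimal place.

57.3°

cos θ_z = sin φ sin δ + cos φ cos δ cos H = (-0.2215)(-0.3256) + (0.9751)(0.9455)(0.8348) = 0.8418.
θ_z = arccos(0.8418) = 32.67°, so the elevation is 90° − 32.67° = 57.33°.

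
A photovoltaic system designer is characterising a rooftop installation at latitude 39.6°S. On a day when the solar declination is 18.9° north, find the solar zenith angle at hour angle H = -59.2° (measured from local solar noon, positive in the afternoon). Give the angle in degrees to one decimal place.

cos θ_z = sin φ sin δ + cos φ cos δ cos H = (-0.6374)(0.3239) + (0.7705)(0.9461)(0.5120) = 0.1668.
θ_z = arccos(0.1668) = 80.40°.

80.4°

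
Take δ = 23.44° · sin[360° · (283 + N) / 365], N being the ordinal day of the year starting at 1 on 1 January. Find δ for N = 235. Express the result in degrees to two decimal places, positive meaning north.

+11.40°

360 × (283 + 235) / 365 = 510.904°; sin(510.904°) = 0.4863.
δ = 23.44 × 0.4863 = 11.399° ≈ +11.40°.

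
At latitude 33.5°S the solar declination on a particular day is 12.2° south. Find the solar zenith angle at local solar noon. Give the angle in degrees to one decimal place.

21.3°

At local solar noon the hour angle is zero, so the zenith angle is |φ − δ| = |-33.5° − (-12.2°)| = 21.3°.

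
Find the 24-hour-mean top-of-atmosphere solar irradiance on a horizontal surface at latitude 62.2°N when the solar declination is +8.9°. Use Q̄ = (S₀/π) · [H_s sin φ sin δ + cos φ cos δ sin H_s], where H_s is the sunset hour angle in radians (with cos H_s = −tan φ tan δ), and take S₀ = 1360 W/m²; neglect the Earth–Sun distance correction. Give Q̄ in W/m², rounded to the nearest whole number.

301 W/m²

The sunset hour angle satisfies cos H_s = −tan φ tan δ = -0.2970, giving H_s = 107.28°. In radians, H_s = 1.8724.
H_s sin φ sin δ = 1.8724 × 0.8846 × 0.1547 = 0.2562.
cos φ cos δ sin H_s = 0.4664 × 0.9880 × 0.9549 = 0.4400.
Q̄ = (1360/π) × (0.2562 + 0.4400) = 432.90 × 0.6962 = 301.38 W/m².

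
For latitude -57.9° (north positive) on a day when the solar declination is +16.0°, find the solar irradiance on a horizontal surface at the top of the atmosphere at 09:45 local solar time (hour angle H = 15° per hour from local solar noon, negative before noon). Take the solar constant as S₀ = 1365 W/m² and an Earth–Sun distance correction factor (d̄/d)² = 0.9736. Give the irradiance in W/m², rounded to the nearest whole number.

254 W/m²

Hour angle H = 15° × (9.75 − 12) = -33.75°.
cos θ_z = sin φ sin δ + cos φ cos δ cos H = (-0.8471)(0.2756) + (0.5314)(0.9613)(0.8315) = 0.1913.
Top-of-atmosphere irradiance = S₀ (d̄/d)² cos θ_z = 1365 × 0.9736 × 0.1913 = 254.23 W/m².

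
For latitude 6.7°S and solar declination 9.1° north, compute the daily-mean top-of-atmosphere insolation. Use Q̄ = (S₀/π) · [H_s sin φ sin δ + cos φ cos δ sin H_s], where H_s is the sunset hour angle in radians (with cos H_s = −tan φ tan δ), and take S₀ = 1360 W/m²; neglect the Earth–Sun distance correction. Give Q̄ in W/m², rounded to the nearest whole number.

cos H_s = −tan(-6.7°) · tan(9.1°) = 0.0188, so H_s = arccos(0.0188) = 88.92°. In radians, H_s = 1.5519.
H_s sin φ sin δ = 1.5519 × -0.1167 × 0.1582 = -0.0287.
cos φ cos δ sin H_s = 0.9932 × 0.9874 × 0.9998 = 0.9805.
Q̄ = (1360/π) × (-0.0287 + 0.9805) = 432.90 × 0.9518 = 412.03 W/m².

412 W/m²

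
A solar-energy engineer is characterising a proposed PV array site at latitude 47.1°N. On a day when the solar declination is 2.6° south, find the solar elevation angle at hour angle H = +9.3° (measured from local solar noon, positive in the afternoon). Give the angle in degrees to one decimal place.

39.6°

With φ = 47.1°, δ = -2.6°, H = 9.30°: sin φ sin δ = -0.0332, cos φ cos δ cos H = 0.6711, so cos θ_z = 0.6379.
θ_z = arccos(0.6379) = 50.36°, so the elevation is 90° − 50.36° = 39.64°.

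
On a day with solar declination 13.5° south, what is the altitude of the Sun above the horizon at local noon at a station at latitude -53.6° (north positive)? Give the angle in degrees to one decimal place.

49.9°

At local solar noon the hour angle is zero, so the elevation is 90° − |φ − δ| = 90° − |-53.6° − (-13.5°)| = 90° − 40.1° = 49.9°.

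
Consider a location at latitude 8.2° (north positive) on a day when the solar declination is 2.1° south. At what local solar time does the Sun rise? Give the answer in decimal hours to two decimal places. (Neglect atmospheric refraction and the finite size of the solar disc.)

−tan φ tan δ = −(0.1441)(-0.0367) = 0.0053; H_s = arccos(0.0053) = 89.70°.
Sunrise is at 12 − H_s/15 = 12 − 5.980 = 6.020 h local solar time.

6.02 h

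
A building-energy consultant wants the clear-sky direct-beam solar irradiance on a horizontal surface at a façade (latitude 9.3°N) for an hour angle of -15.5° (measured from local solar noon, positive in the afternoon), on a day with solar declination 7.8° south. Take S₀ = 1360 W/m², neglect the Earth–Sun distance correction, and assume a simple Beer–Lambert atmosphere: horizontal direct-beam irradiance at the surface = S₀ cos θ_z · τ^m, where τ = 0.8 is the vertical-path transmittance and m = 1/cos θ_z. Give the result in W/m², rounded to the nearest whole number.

982 W/m²

cos θ_z = sin(9.3°) sin(-7.8°) + cos(9.3°) cos(-7.8°) cos(-15.50°) = -0.0219 + 0.9422 = 0.9203.
Air mass m = 1/cos θ_z = 1/0.9203 = 1.087; τ^m = 0.8^1.087 = 0.7846.
Surface direct beam = 1360 × 0.9203 × 0.7846 = 982.01 W/m².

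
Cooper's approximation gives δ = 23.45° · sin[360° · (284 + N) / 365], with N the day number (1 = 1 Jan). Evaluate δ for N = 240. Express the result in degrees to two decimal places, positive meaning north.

360 × (284 + 240) / 365 = 516.822°; sin(516.822°) = 0.3936.
δ = 23.45 × 0.3936 = 9.230° ≈ +9.23°.

+9.23°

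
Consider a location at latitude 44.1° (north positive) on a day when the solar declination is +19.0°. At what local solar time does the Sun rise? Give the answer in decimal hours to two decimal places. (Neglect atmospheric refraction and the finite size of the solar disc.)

−tan φ tan δ = −(0.9691)(0.3443) = -0.3337; H_s = arccos(-0.3337) = 109.49°.
Sunrise is at 12 − H_s/15 = 12 − 7.299 = 4.701 h local solar time.

4.70 h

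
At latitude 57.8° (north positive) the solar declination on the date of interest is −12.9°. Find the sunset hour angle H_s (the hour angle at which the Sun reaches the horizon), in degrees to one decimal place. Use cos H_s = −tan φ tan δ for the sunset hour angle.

The sunset hour angle satisfies cos H_s = −tan φ tan δ = 0.3637, giving H_s = 68.67°.

68.7°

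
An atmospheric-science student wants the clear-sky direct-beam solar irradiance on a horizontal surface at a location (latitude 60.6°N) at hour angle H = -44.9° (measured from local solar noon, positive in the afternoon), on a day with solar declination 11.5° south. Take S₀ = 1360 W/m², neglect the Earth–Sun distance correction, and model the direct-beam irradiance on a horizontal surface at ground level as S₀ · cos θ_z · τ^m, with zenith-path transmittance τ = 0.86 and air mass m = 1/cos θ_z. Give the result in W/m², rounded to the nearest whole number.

92 W/m²

With φ = 60.6°, δ = -11.5°, H = -44.90°: sin φ sin δ = -0.1737, cos φ cos δ cos H = 0.3407, so cos θ_z = 0.1670.
Air mass m = 1/cos θ_z = 1/0.1670 = 5.988; τ^m = 0.86^5.988 = 0.4053.
Surface direct beam = 1360 × 0.1670 × 0.4053 = 92.05 W/m².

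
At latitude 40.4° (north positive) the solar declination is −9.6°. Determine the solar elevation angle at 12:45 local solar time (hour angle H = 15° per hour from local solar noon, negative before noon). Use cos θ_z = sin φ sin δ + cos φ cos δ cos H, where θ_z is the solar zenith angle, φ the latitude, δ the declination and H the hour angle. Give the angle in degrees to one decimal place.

38.9°

Hour angle H = 15° × (12.75 − 12) = 11.25°.
cos θ_z = sin φ sin δ + cos φ cos δ cos H = (0.6481)(-0.1668) + (0.7615)(0.9860)(0.9808) = 0.6283.
θ_z = arccos(0.6283) = 51.08°, so the elevation is 90° − 51.08° = 38.92°.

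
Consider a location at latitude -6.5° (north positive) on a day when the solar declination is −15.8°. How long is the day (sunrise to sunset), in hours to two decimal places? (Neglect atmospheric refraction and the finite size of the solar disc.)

12.25 hours

−tan φ tan δ = −(-0.1139)(-0.2830) = -0.0322; H_s = arccos(-0.0322) = 91.85°.
Day length = 2 H_s / 15° h⁻¹ = 183.70° / 15 = 12.247 h.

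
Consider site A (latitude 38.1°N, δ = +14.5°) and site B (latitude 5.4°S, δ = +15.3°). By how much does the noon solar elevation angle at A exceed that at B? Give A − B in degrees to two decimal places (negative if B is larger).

A: 90° − |38.1 − (14.5)| = 66.40°.
B: 90° − |-5.4 − (15.3)| = 69.30°.
A − B = 66.40 − 69.30 = -2.90°.

-2.90°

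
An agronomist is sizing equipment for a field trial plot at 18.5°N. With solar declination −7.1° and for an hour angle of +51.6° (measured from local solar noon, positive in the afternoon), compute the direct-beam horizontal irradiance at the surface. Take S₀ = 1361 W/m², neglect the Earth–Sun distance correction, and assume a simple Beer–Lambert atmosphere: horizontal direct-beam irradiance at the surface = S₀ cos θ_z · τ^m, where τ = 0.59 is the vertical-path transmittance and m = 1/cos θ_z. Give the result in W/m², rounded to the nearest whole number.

cos θ_z = sin φ sin δ + cos φ cos δ cos H = (0.3173)(-0.1236) + (0.9483)(0.9923)(0.6211) = 0.5452.
Air mass m = 1/cos θ_z = 1/0.5452 = 1.834; τ^m = 0.59^1.834 = 0.3800.
Surface direct beam = 1361 × 0.5452 × 0.3800 = 281.97 W/m².

282 W/m²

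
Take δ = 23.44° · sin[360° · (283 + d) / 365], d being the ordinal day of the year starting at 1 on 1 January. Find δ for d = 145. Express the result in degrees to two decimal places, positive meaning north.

+20.72°

360 × (283 + 145) / 365 = 422.137°; sin(422.137°) = 0.8841.
δ = 23.44 × 0.8841 = 20.723° ≈ +20.72°.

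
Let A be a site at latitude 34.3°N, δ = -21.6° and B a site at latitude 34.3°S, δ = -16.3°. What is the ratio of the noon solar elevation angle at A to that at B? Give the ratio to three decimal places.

0.474

A: 90° − |34.3 − (-21.6)| = 34.10°.
B: 90° − |-34.3 − (-16.3)| = 72.00°.
Ratio A/B = 34.1000 / 72.0000 = 0.4736.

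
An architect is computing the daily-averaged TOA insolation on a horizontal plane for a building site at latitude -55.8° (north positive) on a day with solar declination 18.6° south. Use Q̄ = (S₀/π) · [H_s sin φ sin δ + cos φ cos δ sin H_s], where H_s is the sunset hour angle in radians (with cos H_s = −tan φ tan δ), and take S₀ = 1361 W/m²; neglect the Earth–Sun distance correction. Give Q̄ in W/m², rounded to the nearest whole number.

439 W/m²

The sunset hour angle satisfies cos H_s = −tan φ tan δ = -0.4952, giving H_s = 119.68°. In radians, H_s = 2.0888.
H_s sin φ sin δ = 2.0888 × -0.8271 × -0.3190 = 0.5511.
cos φ cos δ sin H_s = 0.5621 × 0.9478 × 0.8688 = 0.4629.
Q̄ = (1361/π) × (0.5511 + 0.4629) = 433.22 × 1.0140 = 439.29 W/m².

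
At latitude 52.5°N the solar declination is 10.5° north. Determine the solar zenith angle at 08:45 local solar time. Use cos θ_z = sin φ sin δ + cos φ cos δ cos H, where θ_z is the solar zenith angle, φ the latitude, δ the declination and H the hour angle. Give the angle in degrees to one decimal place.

57.4°

Hour angle H = 15° × (8.75 − 12) = -48.75°.
With φ = 52.5°, δ = 10.5°, H = -48.75°: sin φ sin δ = 0.1446, cos φ cos δ cos H = 0.3947, so cos θ_z = 0.5393.
θ_z = arccos(0.5393) = 57.36°.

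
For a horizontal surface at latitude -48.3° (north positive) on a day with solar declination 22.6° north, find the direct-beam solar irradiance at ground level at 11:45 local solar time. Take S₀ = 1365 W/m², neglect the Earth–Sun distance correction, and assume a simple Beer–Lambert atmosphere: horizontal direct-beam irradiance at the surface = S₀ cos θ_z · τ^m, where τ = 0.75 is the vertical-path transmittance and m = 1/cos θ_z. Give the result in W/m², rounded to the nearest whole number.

Hour angle H = 15° × (11.75 − 12) = -3.75°.
cos θ_z = sin(-48.3°) sin(22.6°) + cos(-48.3°) cos(22.6°) cos(-3.75°) = -0.2869 + 0.6128 = 0.3259.
Air mass m = 1/cos θ_z = 1/0.3259 = 3.068; τ^m = 0.75^3.068 = 0.4137.
Surface direct beam = 1365 × 0.3259 × 0.4137 = 184.04 W/m².

184 W/m²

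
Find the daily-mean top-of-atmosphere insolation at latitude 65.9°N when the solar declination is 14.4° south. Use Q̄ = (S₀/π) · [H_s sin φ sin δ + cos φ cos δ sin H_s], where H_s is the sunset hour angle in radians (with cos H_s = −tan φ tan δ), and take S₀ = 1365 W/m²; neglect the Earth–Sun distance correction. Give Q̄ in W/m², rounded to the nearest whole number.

The sunset hour angle satisfies cos H_s = −tan φ tan δ = 0.5740, giving H_s = 54.97°. In radians, H_s = 0.9594.
H_s sin φ sin δ = 0.9594 × 0.9128 × -0.2487 = -0.2178.
cos φ cos δ sin H_s = 0.4083 × 0.9686 × 0.8188 = 0.3238.
Q̄ = (1365/π) × (-0.2178 + 0.3238) = 434.49 × 0.1060 = 46.06 W/m².

46 W/m²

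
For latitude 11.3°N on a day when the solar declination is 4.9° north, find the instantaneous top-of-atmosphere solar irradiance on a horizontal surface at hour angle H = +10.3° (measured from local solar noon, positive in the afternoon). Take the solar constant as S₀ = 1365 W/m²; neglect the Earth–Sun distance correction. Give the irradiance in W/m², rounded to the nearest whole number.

1335 W/m²

cos θ_z = sin(11.3°) sin(4.9°) + cos(11.3°) cos(4.9°) cos(10.30°) = 0.0167 + 0.9613 = 0.9780.
Top-of-atmosphere irradiance = S₀ cos θ_z = 1365 × 0.9780 = 1334.97 W/m².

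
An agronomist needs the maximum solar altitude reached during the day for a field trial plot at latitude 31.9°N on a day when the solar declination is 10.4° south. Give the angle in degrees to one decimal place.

47.7°

At local solar noon the hour angle is zero, so the elevation is 90° − |φ − δ| = 90° − |31.9° − (-10.4°)| = 90° − 42.3° = 47.7°.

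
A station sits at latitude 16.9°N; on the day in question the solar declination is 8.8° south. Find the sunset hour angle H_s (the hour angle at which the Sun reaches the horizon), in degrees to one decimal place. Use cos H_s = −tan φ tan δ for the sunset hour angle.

The sunset hour angle satisfies cos H_s = −tan φ tan δ = 0.0470, giving H_s = 87.31°.

87.3°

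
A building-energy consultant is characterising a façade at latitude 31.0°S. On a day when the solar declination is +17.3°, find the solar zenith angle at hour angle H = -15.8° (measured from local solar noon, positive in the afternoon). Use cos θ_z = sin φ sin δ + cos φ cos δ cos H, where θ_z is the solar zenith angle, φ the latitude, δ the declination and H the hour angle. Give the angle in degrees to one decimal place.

With φ = -31.0°, δ = 17.3°, H = -15.80°: sin φ sin δ = -0.1532, cos φ cos δ cos H = 0.7875, so cos θ_z = 0.6343.
θ_z = arccos(0.6343) = 50.63°.

50.6°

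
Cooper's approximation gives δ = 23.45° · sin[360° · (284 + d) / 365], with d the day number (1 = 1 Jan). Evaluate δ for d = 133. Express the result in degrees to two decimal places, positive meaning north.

+18.30°

360 × (284 + 133) / 365 = 411.288°; sin(411.288°) = 0.7803.
δ = 23.45 × 0.7803 = 18.298° ≈ +18.30°.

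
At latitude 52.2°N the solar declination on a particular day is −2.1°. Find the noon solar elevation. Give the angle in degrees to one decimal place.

At local solar noon the hour angle is zero, so the elevation is 90° − |φ − δ| = 90° − |52.2° − (-2.1°)| = 90° − 54.3° = 35.7°.

35.7°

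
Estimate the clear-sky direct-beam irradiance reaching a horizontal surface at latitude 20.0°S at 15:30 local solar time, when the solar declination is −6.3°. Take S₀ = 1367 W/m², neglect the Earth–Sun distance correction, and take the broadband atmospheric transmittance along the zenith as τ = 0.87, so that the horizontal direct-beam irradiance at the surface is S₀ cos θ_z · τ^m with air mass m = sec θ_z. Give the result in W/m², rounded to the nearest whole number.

Hour angle H = 15° × (15.5 − 12) = 52.50°.
cos θ_z = sin(-20.0°) sin(-6.3°) + cos(-20.0°) cos(-6.3°) cos(52.50°) = 0.0375 + 0.5686 = 0.6061.
Air mass m = 1/cos θ_z = 1/0.6061 = 1.650; τ^m = 0.87^1.650 = 0.7947.
Surface direct beam = 1367 × 0.6061 × 0.7947 = 658.44 W/m².

658 W/m²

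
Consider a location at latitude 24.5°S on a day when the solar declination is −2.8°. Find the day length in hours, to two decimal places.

12.17 hours

cos H_s = −tan(-24.5°) · tan(-2.8°) = -0.0223, so H_s = arccos(-0.0223) = 91.28°.
Day length = 2 H_s / 15° h⁻¹ = 182.56° / 15 = 12.171 h.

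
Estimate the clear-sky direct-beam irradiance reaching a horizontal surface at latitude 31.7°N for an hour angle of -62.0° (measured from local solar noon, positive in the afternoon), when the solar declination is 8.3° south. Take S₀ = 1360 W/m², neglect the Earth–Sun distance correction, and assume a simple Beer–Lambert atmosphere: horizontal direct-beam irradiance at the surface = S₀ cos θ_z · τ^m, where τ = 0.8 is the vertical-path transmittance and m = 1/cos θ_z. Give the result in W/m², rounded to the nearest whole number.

With φ = 31.7°, δ = -8.3°, H = -62.00°: sin φ sin δ = -0.0759, cos φ cos δ cos H = 0.3952, so cos θ_z = 0.3193.
Air mass m = 1/cos θ_z = 1/0.3193 = 3.132; τ^m = 0.8^3.132 = 0.4971.
Surface direct beam = 1360 × 0.3193 × 0.4971 = 215.86 W/m².

216 W/m²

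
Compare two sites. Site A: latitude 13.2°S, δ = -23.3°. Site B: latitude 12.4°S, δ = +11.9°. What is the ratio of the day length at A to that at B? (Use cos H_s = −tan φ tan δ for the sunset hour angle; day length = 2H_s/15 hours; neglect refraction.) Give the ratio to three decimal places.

A: H_s = arccos(−tan -13.2° · tan -23.3°) = 95.80°, so 2H_s/15 = 12.7733 h.
B: H_s = arccos(−tan -12.4° · tan 11.9°) = 87.34°, so 2H_s/15 = 11.6453 h.
Ratio A/B = 12.7733 / 11.6453 = 1.0969.

1.097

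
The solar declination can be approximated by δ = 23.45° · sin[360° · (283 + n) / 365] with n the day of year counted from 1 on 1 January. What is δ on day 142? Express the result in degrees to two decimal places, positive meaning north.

+20.14°

360 × (283 + 142) / 365 = 419.178°; sin(419.178°) = 0.8588.
δ = 23.45 × 0.8588 = 20.139° ≈ +20.14°.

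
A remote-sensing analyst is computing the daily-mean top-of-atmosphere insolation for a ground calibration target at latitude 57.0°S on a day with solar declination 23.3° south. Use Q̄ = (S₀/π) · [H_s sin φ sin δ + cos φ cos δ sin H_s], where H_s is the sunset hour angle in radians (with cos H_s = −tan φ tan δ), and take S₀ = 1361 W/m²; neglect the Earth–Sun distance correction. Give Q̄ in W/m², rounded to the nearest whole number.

492 W/m²

−tan φ tan δ = −(-1.5399)(-0.4307) = -0.6632; H_s = arccos(-0.6632) = 131.54°. In radians, H_s = 2.2958.
H_s sin φ sin δ = 2.2958 × -0.8387 × -0.3955 = 0.7615.
cos φ cos δ sin H_s = 0.5446 × 0.9184 × 0.7485 = 0.3744.
Q̄ = (1361/π) × (0.7615 + 0.3744) = 433.22 × 1.1359 = 492.09 W/m².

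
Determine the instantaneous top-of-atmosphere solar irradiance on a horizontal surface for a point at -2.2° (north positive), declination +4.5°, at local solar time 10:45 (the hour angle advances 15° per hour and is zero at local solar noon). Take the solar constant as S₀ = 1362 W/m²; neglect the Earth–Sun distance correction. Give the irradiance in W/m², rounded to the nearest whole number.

1281 W/m²

Hour angle H = 15° × (10.75 − 12) = -18.75°.
cos θ_z = sin φ sin δ + cos φ cos δ cos H = (-0.0384)(0.0785) + (0.9993)(0.9969)(0.9469) = 0.9403.
Top-of-atmosphere irradiance = S₀ cos θ_z = 1362 × 0.9403 = 1280.69 W/m².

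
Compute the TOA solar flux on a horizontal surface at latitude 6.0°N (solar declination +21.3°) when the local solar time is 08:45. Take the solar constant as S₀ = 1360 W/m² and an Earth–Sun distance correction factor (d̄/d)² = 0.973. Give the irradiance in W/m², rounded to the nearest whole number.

Hour angle H = 15° × (8.75 − 12) = -48.75°.
cos θ_z = sin(6.0°) sin(21.3°) + cos(6.0°) cos(21.3°) cos(-48.75°) = 0.0380 + 0.6109 = 0.6489.
Top-of-atmosphere irradiance = S₀ (d̄/d)² cos θ_z = 1360 × 0.973 × 0.6489 = 858.68 W/m².

859 W/m²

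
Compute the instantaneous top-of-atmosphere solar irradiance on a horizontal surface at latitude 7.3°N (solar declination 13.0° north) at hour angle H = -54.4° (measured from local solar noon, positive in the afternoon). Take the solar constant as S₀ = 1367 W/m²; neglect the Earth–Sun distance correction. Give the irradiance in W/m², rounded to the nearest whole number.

808 W/m²

cos θ_z = sin(7.3°) sin(13.0°) + cos(7.3°) cos(13.0°) cos(-54.40°) = 0.0286 + 0.5626 = 0.5912.
Top-of-atmosphere irradiance = S₀ cos θ_z = 1367 × 0.5912 = 808.17 W/m².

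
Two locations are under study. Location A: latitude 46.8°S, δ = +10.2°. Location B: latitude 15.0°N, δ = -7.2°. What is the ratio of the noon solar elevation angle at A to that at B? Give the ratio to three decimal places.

0.487

A: 90° − |-46.8 − (10.2)| = 33.00°.
B: 90° − |15.0 − (-7.2)| = 67.80°.
Ratio A/B = 33.0000 / 67.8000 = 0.4867.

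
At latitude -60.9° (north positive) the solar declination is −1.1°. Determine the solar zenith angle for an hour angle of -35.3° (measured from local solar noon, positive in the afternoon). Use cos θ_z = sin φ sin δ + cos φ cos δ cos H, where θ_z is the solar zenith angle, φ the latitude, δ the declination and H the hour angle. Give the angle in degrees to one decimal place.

65.6°

cos θ_z = sin(-60.9°) sin(-1.1°) + cos(-60.9°) cos(-1.1°) cos(-35.30°) = 0.0168 + 0.3968 = 0.4136.
θ_z = arccos(0.4136) = 65.57°.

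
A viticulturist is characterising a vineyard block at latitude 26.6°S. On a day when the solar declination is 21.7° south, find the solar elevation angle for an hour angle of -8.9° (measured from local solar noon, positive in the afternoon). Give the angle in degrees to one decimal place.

80.5°

With φ = -26.6°, δ = -21.7°, H = -8.90°: sin φ sin δ = 0.1656, cos φ cos δ cos H = 0.8208, so cos θ_z = 0.9864.
θ_z = arccos(0.9864) = 9.46°, so the elevation is 90° − 9.46° = 80.54°.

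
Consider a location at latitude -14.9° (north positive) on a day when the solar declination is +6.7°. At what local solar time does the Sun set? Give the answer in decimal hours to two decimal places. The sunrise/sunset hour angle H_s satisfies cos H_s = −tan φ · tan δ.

The sunset hour angle satisfies cos H_s = −tan φ tan δ = 0.0313, giving H_s = 88.21°.
Sunset is at 12 + H_s/15 = 12 + 5.881 = 17.881 h local solar time.

17.88 h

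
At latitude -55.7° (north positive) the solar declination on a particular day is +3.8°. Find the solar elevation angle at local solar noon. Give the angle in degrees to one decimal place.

30.5°

At local solar noon the hour angle is zero, so the elevation is 90° − |φ − δ| = 90° − |-55.7° − (3.8°)| = 90° − 59.5° = 30.5°.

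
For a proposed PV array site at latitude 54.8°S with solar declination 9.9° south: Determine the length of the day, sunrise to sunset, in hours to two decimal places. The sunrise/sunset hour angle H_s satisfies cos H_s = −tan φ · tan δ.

13.91 hours

The sunset hour angle satisfies cos H_s = −tan φ tan δ = -0.2474, giving H_s = 104.32°.
Day length = 2 H_s / 15° h⁻¹ = 208.64° / 15 = 13.909 h.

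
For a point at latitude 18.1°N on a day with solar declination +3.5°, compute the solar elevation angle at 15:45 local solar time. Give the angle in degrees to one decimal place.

33.1°

Hour angle H = 15° × (15.75 − 12) = 56.25°.
With φ = 18.1°, δ = 3.5°, H = 56.25°: sin φ sin δ = 0.0190, cos φ cos δ cos H = 0.5271, so cos θ_z = 0.5461.
θ_z = arccos(0.5461) = 56.90°, so the elevation is 90° − 56.90° = 33.10°.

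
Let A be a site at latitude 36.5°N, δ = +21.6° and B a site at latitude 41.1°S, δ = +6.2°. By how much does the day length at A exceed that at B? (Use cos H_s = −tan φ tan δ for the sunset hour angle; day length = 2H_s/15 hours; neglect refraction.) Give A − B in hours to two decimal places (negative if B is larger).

+3.00 h

A: H_s = arccos(−tan 36.5° · tan 21.6°) = 107.04°, so 2H_s/15 = 14.2720 h.
B: H_s = arccos(−tan -41.1° · tan 6.2°) = 84.56°, so 2H_s/15 = 11.2747 h.
A − B = 14.2720 − 11.2747 = 2.9973 h.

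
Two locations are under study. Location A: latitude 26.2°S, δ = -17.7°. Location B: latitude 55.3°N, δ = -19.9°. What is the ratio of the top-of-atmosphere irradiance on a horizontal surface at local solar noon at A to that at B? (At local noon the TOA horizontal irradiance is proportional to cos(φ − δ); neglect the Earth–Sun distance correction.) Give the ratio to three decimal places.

3.872

A: cos θ_z = cos(-26.2° − (-17.7°)) = 0.9890.
B: cos θ_z = cos(55.3° − (-19.9°)) = 0.2554.
Ratio A/B = 0.9890 / 0.2554 = 3.8724.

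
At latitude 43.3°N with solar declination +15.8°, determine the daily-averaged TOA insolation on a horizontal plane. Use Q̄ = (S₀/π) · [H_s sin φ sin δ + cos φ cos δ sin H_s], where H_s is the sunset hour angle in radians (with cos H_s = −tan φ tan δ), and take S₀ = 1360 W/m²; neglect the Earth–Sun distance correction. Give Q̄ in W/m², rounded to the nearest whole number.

441 W/m²

−tan φ tan δ = −(0.9424)(0.2830) = -0.2667; H_s = arccos(-0.2667) = 105.47°. In radians, H_s = 1.8408.
H_s sin φ sin δ = 1.8408 × 0.6858 × 0.2723 = 0.3438.
cos φ cos δ sin H_s = 0.7278 × 0.9622 × 0.9638 = 0.6749.
Q̄ = (1360/π) × (0.3438 + 0.6749) = 432.90 × 1.0187 = 441.00 W/m².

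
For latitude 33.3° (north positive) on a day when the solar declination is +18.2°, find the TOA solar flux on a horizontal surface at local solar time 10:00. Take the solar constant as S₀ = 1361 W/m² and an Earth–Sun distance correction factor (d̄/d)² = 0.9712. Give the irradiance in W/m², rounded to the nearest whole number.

Hour angle H = 15° × (10 − 12) = -30.00°.
cos θ_z = sin(33.3°) sin(18.2°) + cos(33.3°) cos(18.2°) cos(-30.00°) = 0.1715 + 0.6876 = 0.8591.
Top-of-atmosphere irradiance = S₀ (d̄/d)² cos θ_z = 1361 × 0.9712 × 0.8591 = 1135.56 W/m².

1136 W/m²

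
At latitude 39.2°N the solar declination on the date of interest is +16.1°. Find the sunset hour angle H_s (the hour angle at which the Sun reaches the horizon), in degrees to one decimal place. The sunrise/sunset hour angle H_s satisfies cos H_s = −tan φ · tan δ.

cos H_s = −tan(39.2°) · tan(16.1°) = -0.2354, so H_s = arccos(-0.2354) = 103.62°.

103.6°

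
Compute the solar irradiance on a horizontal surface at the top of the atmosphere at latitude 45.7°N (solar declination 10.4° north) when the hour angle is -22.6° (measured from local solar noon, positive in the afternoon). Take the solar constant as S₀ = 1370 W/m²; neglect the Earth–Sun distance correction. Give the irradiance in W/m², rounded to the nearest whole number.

With φ = 45.7°, δ = 10.4°, H = -22.60°: sin φ sin δ = 0.1292, cos φ cos δ cos H = 0.6342, so cos θ_z = 0.7634.
Top-of-atmosphere irradiance = S₀ cos θ_z = 1370 × 0.7634 = 1045.86 W/m².

1046 W/m²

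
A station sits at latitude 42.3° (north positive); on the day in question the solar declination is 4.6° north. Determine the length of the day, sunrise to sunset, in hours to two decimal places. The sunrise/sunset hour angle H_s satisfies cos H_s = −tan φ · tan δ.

−tan φ tan δ = −(0.9099)(0.0805) = -0.0732; H_s = arccos(-0.0732) = 94.20°.
Day length = 2 H_s / 15° h⁻¹ = 188.40° / 15 = 12.560 h.

12.56 hours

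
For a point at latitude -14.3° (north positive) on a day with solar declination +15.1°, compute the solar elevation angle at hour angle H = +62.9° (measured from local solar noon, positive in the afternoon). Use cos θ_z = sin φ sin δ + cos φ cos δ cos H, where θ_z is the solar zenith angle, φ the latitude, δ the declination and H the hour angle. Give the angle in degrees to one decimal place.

cos θ_z = sin φ sin δ + cos φ cos δ cos H = (-0.2470)(0.2605) + (0.9690)(0.9655)(0.4555) = 0.3618.
θ_z = arccos(0.3618) = 68.79°, so the elevation is 90° − 68.79° = 21.21°.

21.2°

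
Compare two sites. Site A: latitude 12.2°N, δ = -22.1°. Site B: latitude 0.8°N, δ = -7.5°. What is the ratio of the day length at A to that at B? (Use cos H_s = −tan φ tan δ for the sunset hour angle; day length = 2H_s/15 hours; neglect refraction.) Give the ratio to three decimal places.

0.945

A: H_s = arccos(−tan 12.2° · tan -22.1°) = 84.96°, so 2H_s/15 = 11.3280 h.
B: H_s = arccos(−tan 0.8° · tan -7.5°) = 89.89°, so 2H_s/15 = 11.9853 h.
Ratio A/B = 11.3280 / 11.9853 = 0.9452.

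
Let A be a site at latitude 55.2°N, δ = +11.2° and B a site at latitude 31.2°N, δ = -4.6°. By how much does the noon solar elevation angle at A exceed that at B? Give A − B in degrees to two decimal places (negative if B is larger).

-8.20°

A: 90° − |55.2 − (11.2)| = 46.00°.
B: 90° − |31.2 − (-4.6)| = 54.20°.
A − B = 46.00 − 54.20 = -8.20°.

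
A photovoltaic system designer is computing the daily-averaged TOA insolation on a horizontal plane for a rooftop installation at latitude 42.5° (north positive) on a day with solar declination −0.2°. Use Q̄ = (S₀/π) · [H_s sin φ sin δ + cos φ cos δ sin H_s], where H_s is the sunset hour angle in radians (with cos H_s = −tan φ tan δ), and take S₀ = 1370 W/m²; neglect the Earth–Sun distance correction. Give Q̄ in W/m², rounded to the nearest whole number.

The sunset hour angle satisfies cos H_s = −tan φ tan δ = 0.0032, giving H_s = 89.82°. In radians, H_s = 1.5677.
H_s sin φ sin δ = 1.5677 × 0.6756 × -0.0035 = -0.0037.
cos φ cos δ sin H_s = 0.7373 × 1.0000 × 1.0000 = 0.7373.
Q̄ = (1370/π) × (-0.0037 + 0.7373) = 436.08 × 0.7336 = 319.91 W/m².

320 W/m²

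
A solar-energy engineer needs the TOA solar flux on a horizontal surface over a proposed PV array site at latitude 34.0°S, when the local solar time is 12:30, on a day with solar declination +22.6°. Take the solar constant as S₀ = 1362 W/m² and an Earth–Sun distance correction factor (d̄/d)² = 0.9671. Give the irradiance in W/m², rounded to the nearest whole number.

716 W/m²

Hour angle H = 15° × (12.5 − 12) = 7.50°.
cos θ_z = sin φ sin δ + cos φ cos δ cos H = (-0.5592)(0.3843) + (0.8290)(0.9232)(0.9914) = 0.5439.
Top-of-atmosphere irradiance = S₀ (d̄/d)² cos θ_z = 1362 × 0.9671 × 0.5439 = 716.42 W/m².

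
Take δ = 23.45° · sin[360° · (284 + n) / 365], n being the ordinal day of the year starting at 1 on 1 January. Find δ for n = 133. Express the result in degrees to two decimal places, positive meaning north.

+18.30°

360 × (284 + 133) / 365 = 411.288°; sin(411.288°) = 0.7803.
δ = 23.45 × 0.7803 = 18.298° ≈ +18.30°.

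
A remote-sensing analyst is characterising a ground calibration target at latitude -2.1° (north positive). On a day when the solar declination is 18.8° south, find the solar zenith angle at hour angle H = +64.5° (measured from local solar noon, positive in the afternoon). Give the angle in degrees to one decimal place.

cos θ_z = sin(-2.1°) sin(-18.8°) + cos(-2.1°) cos(-18.8°) cos(64.50°) = 0.0118 + 0.4073 = 0.4191.
θ_z = arccos(0.4191) = 65.22°.

65.2°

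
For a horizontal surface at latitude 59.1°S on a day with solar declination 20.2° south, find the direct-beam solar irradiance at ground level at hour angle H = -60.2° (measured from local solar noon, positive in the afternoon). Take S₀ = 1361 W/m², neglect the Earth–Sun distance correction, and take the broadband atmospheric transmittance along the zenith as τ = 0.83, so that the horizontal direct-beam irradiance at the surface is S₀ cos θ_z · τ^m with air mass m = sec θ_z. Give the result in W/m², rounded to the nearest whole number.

cos θ_z = sin φ sin δ + cos φ cos δ cos H = (-0.8581)(-0.3453) + (0.5135)(0.9385)(0.4970) = 0.5358.
Air mass m = 1/cos θ_z = 1/0.5358 = 1.866; τ^m = 0.83^1.866 = 0.7063.
Surface direct beam = 1361 × 0.5358 × 0.7063 = 515.05 W/m².

515 W/m²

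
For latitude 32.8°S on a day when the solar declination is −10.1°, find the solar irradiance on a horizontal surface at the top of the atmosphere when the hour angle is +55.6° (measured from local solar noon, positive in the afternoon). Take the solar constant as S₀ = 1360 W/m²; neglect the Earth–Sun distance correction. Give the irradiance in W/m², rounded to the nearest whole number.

cos θ_z = sin φ sin δ + cos φ cos δ cos H = (-0.5417)(-0.1754) + (0.8406)(0.9845)(0.5650) = 0.5626.
Top-of-atmosphere irradiance = S₀ cos θ_z = 1360 × 0.5626 = 765.14 W/m².

765 W/m²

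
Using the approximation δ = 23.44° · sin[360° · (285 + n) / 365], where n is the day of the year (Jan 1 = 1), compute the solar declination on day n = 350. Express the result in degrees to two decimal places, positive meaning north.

360 × (285 + 350) / 365 = 626.301°; sin(626.301°) = -0.9979.
δ = 23.44 × -0.9979 = -23.391° ≈ -23.39°.

-23.39°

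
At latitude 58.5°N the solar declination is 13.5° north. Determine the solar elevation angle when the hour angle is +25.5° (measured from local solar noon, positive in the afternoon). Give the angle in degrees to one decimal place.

41.1°

cos θ_z = sin φ sin δ + cos φ cos δ cos H = (0.8526)(0.2334) + (0.5225)(0.9724)(0.9026) = 0.6576.
θ_z = arccos(0.6576) = 48.88°, so the elevation is 90° − 48.88° = 41.12°.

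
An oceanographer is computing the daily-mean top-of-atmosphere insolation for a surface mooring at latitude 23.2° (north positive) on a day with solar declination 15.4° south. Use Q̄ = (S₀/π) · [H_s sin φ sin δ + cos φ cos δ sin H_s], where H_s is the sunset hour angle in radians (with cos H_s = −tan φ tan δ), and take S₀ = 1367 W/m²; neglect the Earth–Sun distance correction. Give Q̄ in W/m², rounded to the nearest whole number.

−tan φ tan δ = −(0.4286)(-0.2754) = 0.1180; H_s = arccos(0.1180) = 83.22°. In radians, H_s = 1.4525.
H_s sin φ sin δ = 1.4525 × 0.3939 × -0.2656 = -0.1520.
cos φ cos δ sin H_s = 0.9191 × 0.9641 × 0.9930 = 0.8799.
Q̄ = (1367/π) × (-0.1520 + 0.8799) = 435.13 × 0.7279 = 316.73 W/m².

317 W/m²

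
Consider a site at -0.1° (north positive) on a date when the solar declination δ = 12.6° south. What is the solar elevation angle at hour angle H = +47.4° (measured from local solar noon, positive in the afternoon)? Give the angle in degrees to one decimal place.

cos θ_z = sin(-0.1°) sin(-12.6°) + cos(-0.1°) cos(-12.6°) cos(47.40°) = 0.0004 + 0.6606 = 0.6610.
θ_z = arccos(0.6610) = 48.62°, so the elevation is 90° − 48.62° = 41.38°.

41.4°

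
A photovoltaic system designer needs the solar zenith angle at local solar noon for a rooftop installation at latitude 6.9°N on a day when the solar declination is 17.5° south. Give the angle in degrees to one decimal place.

At local solar noon the hour angle is zero, so the zenith angle is |φ − δ| = |6.9° − (-17.5°)| = 24.4°.

24.4°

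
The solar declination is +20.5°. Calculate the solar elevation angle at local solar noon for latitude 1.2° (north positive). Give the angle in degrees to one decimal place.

70.7°

At local solar noon the hour angle is zero, so the elevation is 90° − |φ − δ| = 90° − |1.2° − (20.5°)| = 90° − 19.3° = 70.7°.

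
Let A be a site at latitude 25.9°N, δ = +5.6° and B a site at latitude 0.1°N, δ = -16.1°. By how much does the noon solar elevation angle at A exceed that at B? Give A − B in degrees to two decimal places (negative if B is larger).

A: 90° − |25.9 − (5.6)| = 69.70°.
B: 90° − |0.1 − (-16.1)| = 73.80°.
A − B = 69.70 − 73.80 = -4.10°.

-4.10°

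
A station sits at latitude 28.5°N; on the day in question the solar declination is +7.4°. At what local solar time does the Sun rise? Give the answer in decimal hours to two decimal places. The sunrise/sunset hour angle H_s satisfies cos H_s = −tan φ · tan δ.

The sunset hour angle satisfies cos H_s = −tan φ tan δ = -0.0705, giving H_s = 94.04°.
Sunrise is at 12 − H_s/15 = 12 − 6.269 = 5.731 h local solar time.

5.73 h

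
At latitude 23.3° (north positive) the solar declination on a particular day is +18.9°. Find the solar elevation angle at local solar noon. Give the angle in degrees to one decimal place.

At local solar noon the hour angle is zero, so the elevation is 90° − |φ − δ| = 90° − |23.3° − (18.9°)| = 90° − 4.4° = 85.6°.

85.6°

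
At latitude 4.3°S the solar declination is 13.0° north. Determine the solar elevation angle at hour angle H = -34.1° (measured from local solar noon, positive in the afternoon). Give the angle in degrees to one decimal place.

52.0°

With φ = -4.3°, δ = 13.0°, H = -34.10°: sin φ sin δ = -0.0169, cos φ cos δ cos H = 0.8046, so cos θ_z = 0.7877.
θ_z = arccos(0.7877) = 38.03°, so the elevation is 90° − 38.03° = 51.97°.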